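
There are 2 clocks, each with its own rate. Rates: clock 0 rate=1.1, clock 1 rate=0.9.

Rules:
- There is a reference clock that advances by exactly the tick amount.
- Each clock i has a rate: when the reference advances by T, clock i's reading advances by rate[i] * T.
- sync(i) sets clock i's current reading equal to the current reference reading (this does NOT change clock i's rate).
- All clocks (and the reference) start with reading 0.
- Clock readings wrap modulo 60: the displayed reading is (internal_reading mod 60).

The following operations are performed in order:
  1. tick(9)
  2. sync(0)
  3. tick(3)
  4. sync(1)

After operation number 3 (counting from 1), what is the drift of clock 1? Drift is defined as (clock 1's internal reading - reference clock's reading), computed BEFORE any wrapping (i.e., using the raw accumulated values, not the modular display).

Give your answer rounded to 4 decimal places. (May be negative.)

Answer: -1.2000

Derivation:
After op 1 tick(9): ref=9.0000 raw=[9.9000 8.1000]
After op 2 sync(0): ref=9.0000 raw=[9.0000 8.1000]
After op 3 tick(3): ref=12.0000 raw=[12.3000 10.8000]
Drift of clock 1 after op 3: 10.8000 - 12.0000 = -1.2000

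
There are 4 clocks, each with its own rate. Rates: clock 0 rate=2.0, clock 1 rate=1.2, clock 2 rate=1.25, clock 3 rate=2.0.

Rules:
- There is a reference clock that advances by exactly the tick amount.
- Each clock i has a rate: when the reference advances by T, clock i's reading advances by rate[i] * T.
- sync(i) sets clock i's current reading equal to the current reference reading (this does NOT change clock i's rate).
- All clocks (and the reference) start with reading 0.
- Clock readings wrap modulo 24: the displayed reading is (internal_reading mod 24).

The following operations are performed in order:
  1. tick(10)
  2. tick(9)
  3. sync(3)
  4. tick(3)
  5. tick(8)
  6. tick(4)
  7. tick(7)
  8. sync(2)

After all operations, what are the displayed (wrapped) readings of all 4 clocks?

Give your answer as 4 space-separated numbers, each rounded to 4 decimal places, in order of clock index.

Answer: 10.0000 1.2000 17.0000 15.0000

Derivation:
After op 1 tick(10): ref=10.0000 raw=[20.0000 12.0000 12.5000 20.0000]
After op 2 tick(9): ref=19.0000 raw=[38.0000 22.8000 23.7500 38.0000]
After op 3 sync(3): ref=19.0000 raw=[38.0000 22.8000 23.7500 19.0000]
After op 4 tick(3): ref=22.0000 raw=[44.0000 26.4000 27.5000 25.0000]
After op 5 tick(8): ref=30.0000 raw=[60.0000 36.0000 37.5000 41.0000]
After op 6 tick(4): ref=34.0000 raw=[68.0000 40.8000 42.5000 49.0000]
After op 7 tick(7): ref=41.0000 raw=[82.0000 49.2000 51.2500 63.0000]
After op 8 sync(2): ref=41.0000 raw=[82.0000 49.2000 41.0000 63.0000]
Wrap final raw readings (mod 24): 82.0000 mod 24 = 10.0000; 49.2000 mod 24 = 1.2000; 41.0000 mod 24 = 17.0000; 63.0000 mod 24 = 15.0000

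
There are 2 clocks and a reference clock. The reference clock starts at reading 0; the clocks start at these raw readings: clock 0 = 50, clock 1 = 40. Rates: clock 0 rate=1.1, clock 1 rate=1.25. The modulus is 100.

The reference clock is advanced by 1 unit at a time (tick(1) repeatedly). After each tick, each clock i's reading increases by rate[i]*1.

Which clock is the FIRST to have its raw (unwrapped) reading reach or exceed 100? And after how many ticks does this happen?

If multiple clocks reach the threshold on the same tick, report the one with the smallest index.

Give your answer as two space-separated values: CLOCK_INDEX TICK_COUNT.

Answer: 0 46

Derivation:
clock 0: start=50, rate=1.1, needs 100-50 = 50; ticks = ceil(50/1.1) = ceil(45.4545) = 46; reading at tick 46 = 50 + 1.1*46 = 100.6000
clock 1: start=40, rate=1.25, needs 100-40 = 60; ticks = ceil(60/1.25) = ceil(48.0000) = 48; reading at tick 48 = 40 + 1.25*48 = 100.0000
Minimum tick count = 46; winners = [0]; smallest index = 0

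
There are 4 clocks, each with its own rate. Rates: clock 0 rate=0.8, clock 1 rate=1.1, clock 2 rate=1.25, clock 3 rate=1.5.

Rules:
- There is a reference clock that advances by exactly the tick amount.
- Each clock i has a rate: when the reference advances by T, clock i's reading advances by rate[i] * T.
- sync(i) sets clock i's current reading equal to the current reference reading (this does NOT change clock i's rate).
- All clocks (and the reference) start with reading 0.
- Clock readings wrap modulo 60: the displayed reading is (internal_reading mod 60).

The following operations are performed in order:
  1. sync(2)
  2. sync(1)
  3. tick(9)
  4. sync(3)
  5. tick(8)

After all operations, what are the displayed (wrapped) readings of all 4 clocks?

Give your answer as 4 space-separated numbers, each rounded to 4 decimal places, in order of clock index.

Answer: 13.6000 18.7000 21.2500 21.0000

Derivation:
After op 1 sync(2): ref=0.0000 raw=[0.0000 0.0000 0.0000 0.0000]
After op 2 sync(1): ref=0.0000 raw=[0.0000 0.0000 0.0000 0.0000]
After op 3 tick(9): ref=9.0000 raw=[7.2000 9.9000 11.2500 13.5000]
After op 4 sync(3): ref=9.0000 raw=[7.2000 9.9000 11.2500 9.0000]
After op 5 tick(8): ref=17.0000 raw=[13.6000 18.7000 21.2500 21.0000]
Wrap final raw readings (mod 60): 13.6000 mod 60 = 13.6000; 18.7000 mod 60 = 18.7000; 21.2500 mod 60 = 21.2500; 21.0000 mod 60 = 21.0000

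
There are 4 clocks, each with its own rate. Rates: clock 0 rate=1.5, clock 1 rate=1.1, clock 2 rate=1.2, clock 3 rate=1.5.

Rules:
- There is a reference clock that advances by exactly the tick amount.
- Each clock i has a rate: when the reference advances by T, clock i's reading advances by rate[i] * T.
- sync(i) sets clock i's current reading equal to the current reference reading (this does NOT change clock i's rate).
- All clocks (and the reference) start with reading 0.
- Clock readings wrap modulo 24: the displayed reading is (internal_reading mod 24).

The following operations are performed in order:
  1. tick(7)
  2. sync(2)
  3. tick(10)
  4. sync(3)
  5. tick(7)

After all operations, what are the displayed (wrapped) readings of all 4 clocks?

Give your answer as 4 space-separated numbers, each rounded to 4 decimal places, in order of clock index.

Answer: 12.0000 2.4000 3.4000 3.5000

Derivation:
After op 1 tick(7): ref=7.0000 raw=[10.5000 7.7000 8.4000 10.5000]
After op 2 sync(2): ref=7.0000 raw=[10.5000 7.7000 7.0000 10.5000]
After op 3 tick(10): ref=17.0000 raw=[25.5000 18.7000 19.0000 25.5000]
After op 4 sync(3): ref=17.0000 raw=[25.5000 18.7000 19.0000 17.0000]
After op 5 tick(7): ref=24.0000 raw=[36.0000 26.4000 27.4000 27.5000]
Wrap final raw readings (mod 24): 36.0000 mod 24 = 12.0000; 26.4000 mod 24 = 2.4000; 27.4000 mod 24 = 3.4000; 27.5000 mod 24 = 3.5000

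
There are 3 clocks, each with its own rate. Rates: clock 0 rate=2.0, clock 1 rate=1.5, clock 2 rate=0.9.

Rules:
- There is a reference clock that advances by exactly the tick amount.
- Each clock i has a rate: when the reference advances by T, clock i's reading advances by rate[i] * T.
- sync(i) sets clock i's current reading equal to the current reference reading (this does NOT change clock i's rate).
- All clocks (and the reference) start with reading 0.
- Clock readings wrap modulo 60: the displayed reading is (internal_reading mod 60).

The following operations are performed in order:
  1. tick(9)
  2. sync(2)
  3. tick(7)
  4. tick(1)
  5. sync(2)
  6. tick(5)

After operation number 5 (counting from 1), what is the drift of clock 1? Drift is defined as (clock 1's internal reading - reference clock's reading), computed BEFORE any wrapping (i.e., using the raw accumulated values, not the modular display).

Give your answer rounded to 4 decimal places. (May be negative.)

Answer: 8.5000

Derivation:
After op 1 tick(9): ref=9.0000 raw=[18.0000 13.5000 8.1000]
After op 2 sync(2): ref=9.0000 raw=[18.0000 13.5000 9.0000]
After op 3 tick(7): ref=16.0000 raw=[32.0000 24.0000 15.3000]
After op 4 tick(1): ref=17.0000 raw=[34.0000 25.5000 16.2000]
After op 5 sync(2): ref=17.0000 raw=[34.0000 25.5000 17.0000]
Drift of clock 1 after op 5: 25.5000 - 17.0000 = 8.5000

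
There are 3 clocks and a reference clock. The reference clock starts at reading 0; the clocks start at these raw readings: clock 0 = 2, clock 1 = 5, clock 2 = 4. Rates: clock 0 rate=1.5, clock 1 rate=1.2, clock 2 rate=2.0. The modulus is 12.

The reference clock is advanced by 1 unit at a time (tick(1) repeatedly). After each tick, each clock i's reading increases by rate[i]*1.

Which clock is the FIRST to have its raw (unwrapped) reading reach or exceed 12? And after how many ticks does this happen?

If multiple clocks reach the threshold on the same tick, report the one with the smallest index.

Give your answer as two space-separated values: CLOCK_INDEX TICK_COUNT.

clock 0: start=2, rate=1.5, needs 12-2 = 10; ticks = ceil(10/1.5) = ceil(6.6667) = 7; reading at tick 7 = 2 + 1.5*7 = 12.5000
clock 1: start=5, rate=1.2, needs 12-5 = 7; ticks = ceil(7/1.2) = ceil(5.8333) = 6; reading at tick 6 = 5 + 1.2*6 = 12.2000
clock 2: start=4, rate=2.0, needs 12-4 = 8; ticks = ceil(8/2.0) = ceil(4.0000) = 4; reading at tick 4 = 4 + 2.0*4 = 12.0000
Minimum tick count = 4; winners = [2]; smallest index = 2

Answer: 2 4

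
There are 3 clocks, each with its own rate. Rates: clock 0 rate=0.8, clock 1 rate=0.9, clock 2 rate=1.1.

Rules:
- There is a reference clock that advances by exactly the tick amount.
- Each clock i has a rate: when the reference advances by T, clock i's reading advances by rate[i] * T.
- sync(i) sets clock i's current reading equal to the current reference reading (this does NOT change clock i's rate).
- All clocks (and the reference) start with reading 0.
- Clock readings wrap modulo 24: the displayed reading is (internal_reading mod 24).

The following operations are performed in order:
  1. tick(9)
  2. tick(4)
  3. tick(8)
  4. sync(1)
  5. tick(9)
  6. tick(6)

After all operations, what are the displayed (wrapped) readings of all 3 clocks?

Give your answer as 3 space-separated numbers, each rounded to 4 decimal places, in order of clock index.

After op 1 tick(9): ref=9.0000 raw=[7.2000 8.1000 9.9000]
After op 2 tick(4): ref=13.0000 raw=[10.4000 11.7000 14.3000]
After op 3 tick(8): ref=21.0000 raw=[16.8000 18.9000 23.1000]
After op 4 sync(1): ref=21.0000 raw=[16.8000 21.0000 23.1000]
After op 5 tick(9): ref=30.0000 raw=[24.0000 29.1000 33.0000]
After op 6 tick(6): ref=36.0000 raw=[28.8000 34.5000 39.6000]
Wrap final raw readings (mod 24): 28.8000 mod 24 = 4.8000; 34.5000 mod 24 = 10.5000; 39.6000 mod 24 = 15.6000

Answer: 4.8000 10.5000 15.6000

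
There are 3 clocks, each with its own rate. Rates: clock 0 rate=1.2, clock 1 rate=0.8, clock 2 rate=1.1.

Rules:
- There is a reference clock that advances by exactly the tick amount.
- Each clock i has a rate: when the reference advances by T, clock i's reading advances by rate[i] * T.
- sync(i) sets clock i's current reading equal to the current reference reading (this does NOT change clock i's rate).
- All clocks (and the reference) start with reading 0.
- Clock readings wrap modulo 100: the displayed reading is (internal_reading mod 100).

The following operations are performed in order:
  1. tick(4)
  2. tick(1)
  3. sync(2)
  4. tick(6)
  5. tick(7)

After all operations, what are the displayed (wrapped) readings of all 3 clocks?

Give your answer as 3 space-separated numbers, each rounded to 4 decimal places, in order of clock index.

Answer: 21.6000 14.4000 19.3000

Derivation:
After op 1 tick(4): ref=4.0000 raw=[4.8000 3.2000 4.4000]
After op 2 tick(1): ref=5.0000 raw=[6.0000 4.0000 5.5000]
After op 3 sync(2): ref=5.0000 raw=[6.0000 4.0000 5.0000]
After op 4 tick(6): ref=11.0000 raw=[13.2000 8.8000 11.6000]
After op 5 tick(7): ref=18.0000 raw=[21.6000 14.4000 19.3000]
Wrap final raw readings (mod 100): 21.6000 mod 100 = 21.6000; 14.4000 mod 100 = 14.4000; 19.3000 mod 100 = 19.3000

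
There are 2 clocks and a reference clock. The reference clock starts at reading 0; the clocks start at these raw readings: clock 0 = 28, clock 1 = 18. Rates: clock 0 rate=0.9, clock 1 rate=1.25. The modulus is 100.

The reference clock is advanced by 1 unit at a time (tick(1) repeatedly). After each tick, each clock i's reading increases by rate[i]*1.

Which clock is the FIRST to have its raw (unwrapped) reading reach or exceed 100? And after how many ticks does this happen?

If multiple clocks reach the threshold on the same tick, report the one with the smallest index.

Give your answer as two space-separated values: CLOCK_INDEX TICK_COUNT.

Answer: 1 66

Derivation:
clock 0: start=28, rate=0.9, needs 100-28 = 72; ticks = ceil(72/0.9) = ceil(80.0000) = 80; reading at tick 80 = 28 + 0.9*80 = 100.0000
clock 1: start=18, rate=1.25, needs 100-18 = 82; ticks = ceil(82/1.25) = ceil(65.6000) = 66; reading at tick 66 = 18 + 1.25*66 = 100.5000
Minimum tick count = 66; winners = [1]; smallest index = 1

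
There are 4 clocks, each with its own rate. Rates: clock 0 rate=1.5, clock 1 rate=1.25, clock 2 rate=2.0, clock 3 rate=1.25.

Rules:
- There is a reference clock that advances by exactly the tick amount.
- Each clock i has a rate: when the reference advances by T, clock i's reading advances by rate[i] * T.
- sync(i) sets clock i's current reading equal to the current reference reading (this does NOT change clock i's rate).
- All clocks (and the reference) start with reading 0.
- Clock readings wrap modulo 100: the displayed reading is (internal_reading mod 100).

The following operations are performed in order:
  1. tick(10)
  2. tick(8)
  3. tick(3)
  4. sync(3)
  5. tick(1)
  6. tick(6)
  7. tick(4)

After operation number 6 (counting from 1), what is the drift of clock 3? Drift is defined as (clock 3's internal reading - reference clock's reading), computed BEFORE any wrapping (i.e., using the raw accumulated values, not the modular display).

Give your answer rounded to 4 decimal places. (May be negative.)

After op 1 tick(10): ref=10.0000 raw=[15.0000 12.5000 20.0000 12.5000]
After op 2 tick(8): ref=18.0000 raw=[27.0000 22.5000 36.0000 22.5000]
After op 3 tick(3): ref=21.0000 raw=[31.5000 26.2500 42.0000 26.2500]
After op 4 sync(3): ref=21.0000 raw=[31.5000 26.2500 42.0000 21.0000]
After op 5 tick(1): ref=22.0000 raw=[33.0000 27.5000 44.0000 22.2500]
After op 6 tick(6): ref=28.0000 raw=[42.0000 35.0000 56.0000 29.7500]
Drift of clock 3 after op 6: 29.7500 - 28.0000 = 1.7500

Answer: 1.7500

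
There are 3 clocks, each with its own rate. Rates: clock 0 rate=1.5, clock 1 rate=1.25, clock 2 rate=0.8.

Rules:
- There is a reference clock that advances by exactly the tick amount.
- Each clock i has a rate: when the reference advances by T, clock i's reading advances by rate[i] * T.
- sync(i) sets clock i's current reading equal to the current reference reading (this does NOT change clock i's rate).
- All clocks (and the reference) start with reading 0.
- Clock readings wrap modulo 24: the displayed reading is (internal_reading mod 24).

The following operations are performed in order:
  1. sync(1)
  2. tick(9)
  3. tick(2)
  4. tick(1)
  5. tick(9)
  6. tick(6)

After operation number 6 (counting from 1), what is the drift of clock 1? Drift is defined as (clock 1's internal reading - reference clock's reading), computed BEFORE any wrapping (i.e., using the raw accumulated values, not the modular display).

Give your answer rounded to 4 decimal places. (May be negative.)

After op 1 sync(1): ref=0.0000 raw=[0.0000 0.0000 0.0000]
After op 2 tick(9): ref=9.0000 raw=[13.5000 11.2500 7.2000]
After op 3 tick(2): ref=11.0000 raw=[16.5000 13.7500 8.8000]
After op 4 tick(1): ref=12.0000 raw=[18.0000 15.0000 9.6000]
After op 5 tick(9): ref=21.0000 raw=[31.5000 26.2500 16.8000]
After op 6 tick(6): ref=27.0000 raw=[40.5000 33.7500 21.6000]
Drift of clock 1 after op 6: 33.7500 - 27.0000 = 6.7500

Answer: 6.7500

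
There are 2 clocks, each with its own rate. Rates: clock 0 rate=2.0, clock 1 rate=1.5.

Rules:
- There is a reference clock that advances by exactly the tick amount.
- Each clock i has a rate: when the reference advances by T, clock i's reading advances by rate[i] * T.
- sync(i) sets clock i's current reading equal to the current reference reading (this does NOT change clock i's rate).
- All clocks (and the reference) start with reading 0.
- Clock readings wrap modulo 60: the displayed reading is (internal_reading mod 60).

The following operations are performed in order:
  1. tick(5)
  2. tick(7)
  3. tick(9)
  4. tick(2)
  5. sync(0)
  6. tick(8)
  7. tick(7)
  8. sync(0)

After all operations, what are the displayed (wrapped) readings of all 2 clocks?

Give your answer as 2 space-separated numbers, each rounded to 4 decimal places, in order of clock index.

After op 1 tick(5): ref=5.0000 raw=[10.0000 7.5000]
After op 2 tick(7): ref=12.0000 raw=[24.0000 18.0000]
After op 3 tick(9): ref=21.0000 raw=[42.0000 31.5000]
After op 4 tick(2): ref=23.0000 raw=[46.0000 34.5000]
After op 5 sync(0): ref=23.0000 raw=[23.0000 34.5000]
After op 6 tick(8): ref=31.0000 raw=[39.0000 46.5000]
After op 7 tick(7): ref=38.0000 raw=[53.0000 57.0000]
After op 8 sync(0): ref=38.0000 raw=[38.0000 57.0000]
Wrap final raw readings (mod 60): 38.0000 mod 60 = 38.0000; 57.0000 mod 60 = 57.0000

Answer: 38.0000 57.0000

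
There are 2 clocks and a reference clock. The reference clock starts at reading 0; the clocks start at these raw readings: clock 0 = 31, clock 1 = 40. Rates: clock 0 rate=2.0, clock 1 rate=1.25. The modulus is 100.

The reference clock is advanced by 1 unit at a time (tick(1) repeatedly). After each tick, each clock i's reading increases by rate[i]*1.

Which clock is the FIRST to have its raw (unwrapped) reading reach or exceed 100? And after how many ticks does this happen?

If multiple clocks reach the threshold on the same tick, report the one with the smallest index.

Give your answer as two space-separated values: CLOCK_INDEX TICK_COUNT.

clock 0: start=31, rate=2.0, needs 100-31 = 69; ticks = ceil(69/2.0) = ceil(34.5000) = 35; reading at tick 35 = 31 + 2.0*35 = 101.0000
clock 1: start=40, rate=1.25, needs 100-40 = 60; ticks = ceil(60/1.25) = ceil(48.0000) = 48; reading at tick 48 = 40 + 1.25*48 = 100.0000
Minimum tick count = 35; winners = [0]; smallest index = 0

Answer: 0 35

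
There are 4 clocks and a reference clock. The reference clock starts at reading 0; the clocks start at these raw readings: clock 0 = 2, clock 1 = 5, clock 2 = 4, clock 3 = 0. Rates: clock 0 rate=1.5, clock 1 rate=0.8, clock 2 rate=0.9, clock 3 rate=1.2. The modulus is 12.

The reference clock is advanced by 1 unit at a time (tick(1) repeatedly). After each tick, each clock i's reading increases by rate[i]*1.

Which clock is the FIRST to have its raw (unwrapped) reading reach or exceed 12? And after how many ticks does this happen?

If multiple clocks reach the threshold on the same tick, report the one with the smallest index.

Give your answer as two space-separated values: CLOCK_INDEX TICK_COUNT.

Answer: 0 7

Derivation:
clock 0: start=2, rate=1.5, needs 12-2 = 10; ticks = ceil(10/1.5) = ceil(6.6667) = 7; reading at tick 7 = 2 + 1.5*7 = 12.5000
clock 1: start=5, rate=0.8, needs 12-5 = 7; ticks = ceil(7/0.8) = ceil(8.7500) = 9; reading at tick 9 = 5 + 0.8*9 = 12.2000
clock 2: start=4, rate=0.9, needs 12-4 = 8; ticks = ceil(8/0.9) = ceil(8.8889) = 9; reading at tick 9 = 4 + 0.9*9 = 12.1000
clock 3: start=0, rate=1.2, needs 12-0 = 12; ticks = ceil(12/1.2) = ceil(10.0000) = 10; reading at tick 10 = 0 + 1.2*10 = 12.0000
Minimum tick count = 7; winners = [0]; smallest index = 0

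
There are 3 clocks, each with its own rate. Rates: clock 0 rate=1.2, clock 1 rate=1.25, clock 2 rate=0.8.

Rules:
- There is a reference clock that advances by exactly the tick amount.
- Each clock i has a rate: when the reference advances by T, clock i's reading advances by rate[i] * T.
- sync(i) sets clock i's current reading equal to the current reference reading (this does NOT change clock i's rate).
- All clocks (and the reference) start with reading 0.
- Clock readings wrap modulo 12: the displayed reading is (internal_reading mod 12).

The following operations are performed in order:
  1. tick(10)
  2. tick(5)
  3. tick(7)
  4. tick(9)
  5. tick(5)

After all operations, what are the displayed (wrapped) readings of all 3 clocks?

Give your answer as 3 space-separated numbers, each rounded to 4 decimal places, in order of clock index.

After op 1 tick(10): ref=10.0000 raw=[12.0000 12.5000 8.0000]
After op 2 tick(5): ref=15.0000 raw=[18.0000 18.7500 12.0000]
After op 3 tick(7): ref=22.0000 raw=[26.4000 27.5000 17.6000]
After op 4 tick(9): ref=31.0000 raw=[37.2000 38.7500 24.8000]
After op 5 tick(5): ref=36.0000 raw=[43.2000 45.0000 28.8000]
Wrap final raw readings (mod 12): 43.2000 mod 12 = 7.2000; 45.0000 mod 12 = 9.0000; 28.8000 mod 12 = 4.8000

Answer: 7.2000 9.0000 4.8000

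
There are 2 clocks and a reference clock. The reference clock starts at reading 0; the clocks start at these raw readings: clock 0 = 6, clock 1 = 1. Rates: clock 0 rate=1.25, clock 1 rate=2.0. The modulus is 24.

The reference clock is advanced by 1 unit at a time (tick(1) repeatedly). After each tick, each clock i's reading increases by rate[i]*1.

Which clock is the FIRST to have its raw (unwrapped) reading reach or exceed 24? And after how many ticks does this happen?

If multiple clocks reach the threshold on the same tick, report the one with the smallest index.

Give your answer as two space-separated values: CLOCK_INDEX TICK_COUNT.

clock 0: start=6, rate=1.25, needs 24-6 = 18; ticks = ceil(18/1.25) = ceil(14.4000) = 15; reading at tick 15 = 6 + 1.25*15 = 24.7500
clock 1: start=1, rate=2.0, needs 24-1 = 23; ticks = ceil(23/2.0) = ceil(11.5000) = 12; reading at tick 12 = 1 + 2.0*12 = 25.0000
Minimum tick count = 12; winners = [1]; smallest index = 1

Answer: 1 12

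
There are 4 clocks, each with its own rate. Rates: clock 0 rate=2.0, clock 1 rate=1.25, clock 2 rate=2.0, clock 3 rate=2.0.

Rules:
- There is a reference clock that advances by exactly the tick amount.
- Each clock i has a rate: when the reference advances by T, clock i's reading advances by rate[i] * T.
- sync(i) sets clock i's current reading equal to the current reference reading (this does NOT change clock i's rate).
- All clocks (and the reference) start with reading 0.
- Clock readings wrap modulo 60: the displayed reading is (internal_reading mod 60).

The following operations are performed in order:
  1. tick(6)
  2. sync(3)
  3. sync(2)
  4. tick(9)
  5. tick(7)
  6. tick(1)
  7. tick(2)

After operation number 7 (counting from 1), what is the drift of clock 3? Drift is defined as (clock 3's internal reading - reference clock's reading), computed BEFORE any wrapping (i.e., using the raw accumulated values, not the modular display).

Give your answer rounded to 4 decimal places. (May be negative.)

After op 1 tick(6): ref=6.0000 raw=[12.0000 7.5000 12.0000 12.0000]
After op 2 sync(3): ref=6.0000 raw=[12.0000 7.5000 12.0000 6.0000]
After op 3 sync(2): ref=6.0000 raw=[12.0000 7.5000 6.0000 6.0000]
After op 4 tick(9): ref=15.0000 raw=[30.0000 18.7500 24.0000 24.0000]
After op 5 tick(7): ref=22.0000 raw=[44.0000 27.5000 38.0000 38.0000]
After op 6 tick(1): ref=23.0000 raw=[46.0000 28.7500 40.0000 40.0000]
After op 7 tick(2): ref=25.0000 raw=[50.0000 31.2500 44.0000 44.0000]
Drift of clock 3 after op 7: 44.0000 - 25.0000 = 19.0000

Answer: 19.0000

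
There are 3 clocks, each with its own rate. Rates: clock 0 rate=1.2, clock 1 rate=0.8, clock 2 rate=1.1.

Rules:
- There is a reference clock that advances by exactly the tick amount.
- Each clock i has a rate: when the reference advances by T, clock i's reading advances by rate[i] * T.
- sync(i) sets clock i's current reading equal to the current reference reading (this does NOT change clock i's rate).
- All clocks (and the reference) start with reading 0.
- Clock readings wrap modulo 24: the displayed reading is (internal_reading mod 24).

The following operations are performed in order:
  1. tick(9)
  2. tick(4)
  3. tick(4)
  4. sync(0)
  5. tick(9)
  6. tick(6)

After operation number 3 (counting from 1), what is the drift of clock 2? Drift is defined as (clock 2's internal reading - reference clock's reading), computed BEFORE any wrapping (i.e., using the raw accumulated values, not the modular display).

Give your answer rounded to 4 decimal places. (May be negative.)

Answer: 1.7000

Derivation:
After op 1 tick(9): ref=9.0000 raw=[10.8000 7.2000 9.9000]
After op 2 tick(4): ref=13.0000 raw=[15.6000 10.4000 14.3000]
After op 3 tick(4): ref=17.0000 raw=[20.4000 13.6000 18.7000]
Drift of clock 2 after op 3: 18.7000 - 17.0000 = 1.7000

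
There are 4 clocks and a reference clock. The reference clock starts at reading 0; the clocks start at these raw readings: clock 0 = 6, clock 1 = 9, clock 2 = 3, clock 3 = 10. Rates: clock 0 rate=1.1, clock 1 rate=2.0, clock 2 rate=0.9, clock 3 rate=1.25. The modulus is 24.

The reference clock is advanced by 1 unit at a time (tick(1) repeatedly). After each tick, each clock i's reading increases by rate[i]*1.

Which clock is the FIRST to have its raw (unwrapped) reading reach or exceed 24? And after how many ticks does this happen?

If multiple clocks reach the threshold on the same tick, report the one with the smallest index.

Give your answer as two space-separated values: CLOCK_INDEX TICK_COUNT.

Answer: 1 8

Derivation:
clock 0: start=6, rate=1.1, needs 24-6 = 18; ticks = ceil(18/1.1) = ceil(16.3636) = 17; reading at tick 17 = 6 + 1.1*17 = 24.7000
clock 1: start=9, rate=2.0, needs 24-9 = 15; ticks = ceil(15/2.0) = ceil(7.5000) = 8; reading at tick 8 = 9 + 2.0*8 = 25.0000
clock 2: start=3, rate=0.9, needs 24-3 = 21; ticks = ceil(21/0.9) = ceil(23.3333) = 24; reading at tick 24 = 3 + 0.9*24 = 24.6000
clock 3: start=10, rate=1.25, needs 24-10 = 14; ticks = ceil(14/1.25) = ceil(11.2000) = 12; reading at tick 12 = 10 + 1.25*12 = 25.0000
Minimum tick count = 8; winners = [1]; smallest index = 1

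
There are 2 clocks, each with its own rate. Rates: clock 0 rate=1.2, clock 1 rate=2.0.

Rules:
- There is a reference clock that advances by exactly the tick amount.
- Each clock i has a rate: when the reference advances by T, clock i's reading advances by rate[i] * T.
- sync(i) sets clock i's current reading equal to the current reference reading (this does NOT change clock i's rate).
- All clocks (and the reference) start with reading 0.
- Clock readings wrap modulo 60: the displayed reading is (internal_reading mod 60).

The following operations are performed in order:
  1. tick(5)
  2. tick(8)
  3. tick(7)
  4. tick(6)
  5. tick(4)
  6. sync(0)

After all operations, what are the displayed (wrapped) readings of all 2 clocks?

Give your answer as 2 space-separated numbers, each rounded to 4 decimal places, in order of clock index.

Answer: 30.0000 0.0000

Derivation:
After op 1 tick(5): ref=5.0000 raw=[6.0000 10.0000]
After op 2 tick(8): ref=13.0000 raw=[15.6000 26.0000]
After op 3 tick(7): ref=20.0000 raw=[24.0000 40.0000]
After op 4 tick(6): ref=26.0000 raw=[31.2000 52.0000]
After op 5 tick(4): ref=30.0000 raw=[36.0000 60.0000]
After op 6 sync(0): ref=30.0000 raw=[30.0000 60.0000]
Wrap final raw readings (mod 60): 30.0000 mod 60 = 30.0000; 60.0000 mod 60 = 0.0000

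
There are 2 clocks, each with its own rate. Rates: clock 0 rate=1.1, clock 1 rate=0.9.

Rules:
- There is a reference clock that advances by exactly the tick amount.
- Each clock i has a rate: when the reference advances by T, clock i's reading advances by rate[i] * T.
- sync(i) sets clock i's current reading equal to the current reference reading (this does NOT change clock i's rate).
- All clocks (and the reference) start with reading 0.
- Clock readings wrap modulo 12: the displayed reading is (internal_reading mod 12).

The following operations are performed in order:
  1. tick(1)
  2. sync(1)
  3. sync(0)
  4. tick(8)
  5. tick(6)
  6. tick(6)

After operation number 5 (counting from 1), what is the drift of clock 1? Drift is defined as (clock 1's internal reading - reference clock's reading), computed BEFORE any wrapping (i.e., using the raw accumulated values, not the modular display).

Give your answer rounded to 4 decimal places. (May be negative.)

Answer: -1.4000

Derivation:
After op 1 tick(1): ref=1.0000 raw=[1.1000 0.9000]
After op 2 sync(1): ref=1.0000 raw=[1.1000 1.0000]
After op 3 sync(0): ref=1.0000 raw=[1.0000 1.0000]
After op 4 tick(8): ref=9.0000 raw=[9.8000 8.2000]
After op 5 tick(6): ref=15.0000 raw=[16.4000 13.6000]
Drift of clock 1 after op 5: 13.6000 - 15.0000 = -1.4000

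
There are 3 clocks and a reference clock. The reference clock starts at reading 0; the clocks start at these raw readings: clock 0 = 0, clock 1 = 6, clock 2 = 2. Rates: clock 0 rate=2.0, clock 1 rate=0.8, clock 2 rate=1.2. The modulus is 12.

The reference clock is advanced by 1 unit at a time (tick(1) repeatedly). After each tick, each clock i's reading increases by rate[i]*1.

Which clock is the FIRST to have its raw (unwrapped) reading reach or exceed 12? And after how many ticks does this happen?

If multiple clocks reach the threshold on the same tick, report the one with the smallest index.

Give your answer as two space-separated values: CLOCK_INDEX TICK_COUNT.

clock 0: start=0, rate=2.0, needs 12-0 = 12; ticks = ceil(12/2.0) = ceil(6.0000) = 6; reading at tick 6 = 0 + 2.0*6 = 12.0000
clock 1: start=6, rate=0.8, needs 12-6 = 6; ticks = ceil(6/0.8) = ceil(7.5000) = 8; reading at tick 8 = 6 + 0.8*8 = 12.4000
clock 2: start=2, rate=1.2, needs 12-2 = 10; ticks = ceil(10/1.2) = ceil(8.3333) = 9; reading at tick 9 = 2 + 1.2*9 = 12.8000
Minimum tick count = 6; winners = [0]; smallest index = 0

Answer: 0 6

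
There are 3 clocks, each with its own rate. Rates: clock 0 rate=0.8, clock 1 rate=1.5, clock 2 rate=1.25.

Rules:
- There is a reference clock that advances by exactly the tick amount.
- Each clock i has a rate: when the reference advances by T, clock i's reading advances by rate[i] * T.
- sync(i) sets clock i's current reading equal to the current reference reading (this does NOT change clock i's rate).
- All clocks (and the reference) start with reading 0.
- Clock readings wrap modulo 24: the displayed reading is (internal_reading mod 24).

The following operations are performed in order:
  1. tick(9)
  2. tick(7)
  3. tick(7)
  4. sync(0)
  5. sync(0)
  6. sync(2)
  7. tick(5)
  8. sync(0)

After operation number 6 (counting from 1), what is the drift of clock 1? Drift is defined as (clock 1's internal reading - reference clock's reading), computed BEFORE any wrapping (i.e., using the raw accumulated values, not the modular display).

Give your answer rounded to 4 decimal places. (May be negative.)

After op 1 tick(9): ref=9.0000 raw=[7.2000 13.5000 11.2500]
After op 2 tick(7): ref=16.0000 raw=[12.8000 24.0000 20.0000]
After op 3 tick(7): ref=23.0000 raw=[18.4000 34.5000 28.7500]
After op 4 sync(0): ref=23.0000 raw=[23.0000 34.5000 28.7500]
After op 5 sync(0): ref=23.0000 raw=[23.0000 34.5000 28.7500]
After op 6 sync(2): ref=23.0000 raw=[23.0000 34.5000 23.0000]
Drift of clock 1 after op 6: 34.5000 - 23.0000 = 11.5000

Answer: 11.5000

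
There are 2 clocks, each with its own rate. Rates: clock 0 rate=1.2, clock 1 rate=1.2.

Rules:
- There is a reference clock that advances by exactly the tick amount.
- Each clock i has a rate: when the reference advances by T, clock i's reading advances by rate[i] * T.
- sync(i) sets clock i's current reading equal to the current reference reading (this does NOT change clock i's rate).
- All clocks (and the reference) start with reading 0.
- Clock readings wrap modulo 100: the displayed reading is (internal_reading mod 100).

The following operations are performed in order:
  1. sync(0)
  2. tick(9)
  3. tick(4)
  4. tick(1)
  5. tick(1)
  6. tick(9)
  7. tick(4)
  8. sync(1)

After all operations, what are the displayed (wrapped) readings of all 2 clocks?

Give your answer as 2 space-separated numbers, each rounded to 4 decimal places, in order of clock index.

Answer: 33.6000 28.0000

Derivation:
After op 1 sync(0): ref=0.0000 raw=[0.0000 0.0000]
After op 2 tick(9): ref=9.0000 raw=[10.8000 10.8000]
After op 3 tick(4): ref=13.0000 raw=[15.6000 15.6000]
After op 4 tick(1): ref=14.0000 raw=[16.8000 16.8000]
After op 5 tick(1): ref=15.0000 raw=[18.0000 18.0000]
After op 6 tick(9): ref=24.0000 raw=[28.8000 28.8000]
After op 7 tick(4): ref=28.0000 raw=[33.6000 33.6000]
After op 8 sync(1): ref=28.0000 raw=[33.6000 28.0000]
Wrap final raw readings (mod 100): 33.6000 mod 100 = 33.6000; 28.0000 mod 100 = 28.0000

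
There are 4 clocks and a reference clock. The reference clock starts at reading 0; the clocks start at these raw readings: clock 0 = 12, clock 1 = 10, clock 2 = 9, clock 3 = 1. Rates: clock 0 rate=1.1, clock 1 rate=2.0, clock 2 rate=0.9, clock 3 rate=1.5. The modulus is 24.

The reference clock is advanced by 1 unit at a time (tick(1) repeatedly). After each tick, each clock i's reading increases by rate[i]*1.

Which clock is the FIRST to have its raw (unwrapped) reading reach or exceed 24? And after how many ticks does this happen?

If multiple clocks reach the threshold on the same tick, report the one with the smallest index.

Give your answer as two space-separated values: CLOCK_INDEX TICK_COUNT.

clock 0: start=12, rate=1.1, needs 24-12 = 12; ticks = ceil(12/1.1) = ceil(10.9091) = 11; reading at tick 11 = 12 + 1.1*11 = 24.1000
clock 1: start=10, rate=2.0, needs 24-10 = 14; ticks = ceil(14/2.0) = ceil(7.0000) = 7; reading at tick 7 = 10 + 2.0*7 = 24.0000
clock 2: start=9, rate=0.9, needs 24-9 = 15; ticks = ceil(15/0.9) = ceil(16.6667) = 17; reading at tick 17 = 9 + 0.9*17 = 24.3000
clock 3: start=1, rate=1.5, needs 24-1 = 23; ticks = ceil(23/1.5) = ceil(15.3333) = 16; reading at tick 16 = 1 + 1.5*16 = 25.0000
Minimum tick count = 7; winners = [1]; smallest index = 1

Answer: 1 7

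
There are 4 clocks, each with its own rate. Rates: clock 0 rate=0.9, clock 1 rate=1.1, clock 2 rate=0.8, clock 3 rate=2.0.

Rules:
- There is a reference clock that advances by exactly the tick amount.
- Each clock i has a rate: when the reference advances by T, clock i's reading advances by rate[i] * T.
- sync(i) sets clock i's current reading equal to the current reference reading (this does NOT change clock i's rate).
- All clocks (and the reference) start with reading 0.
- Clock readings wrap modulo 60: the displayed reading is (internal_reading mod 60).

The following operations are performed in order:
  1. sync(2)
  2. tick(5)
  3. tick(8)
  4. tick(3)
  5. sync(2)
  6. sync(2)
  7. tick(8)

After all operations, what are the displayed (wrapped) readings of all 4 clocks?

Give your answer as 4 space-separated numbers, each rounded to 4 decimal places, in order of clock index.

After op 1 sync(2): ref=0.0000 raw=[0.0000 0.0000 0.0000 0.0000]
After op 2 tick(5): ref=5.0000 raw=[4.5000 5.5000 4.0000 10.0000]
After op 3 tick(8): ref=13.0000 raw=[11.7000 14.3000 10.4000 26.0000]
After op 4 tick(3): ref=16.0000 raw=[14.4000 17.6000 12.8000 32.0000]
After op 5 sync(2): ref=16.0000 raw=[14.4000 17.6000 16.0000 32.0000]
After op 6 sync(2): ref=16.0000 raw=[14.4000 17.6000 16.0000 32.0000]
After op 7 tick(8): ref=24.0000 raw=[21.6000 26.4000 22.4000 48.0000]
Wrap final raw readings (mod 60): 21.6000 mod 60 = 21.6000; 26.4000 mod 60 = 26.4000; 22.4000 mod 60 = 22.4000; 48.0000 mod 60 = 48.0000

Answer: 21.6000 26.4000 22.4000 48.0000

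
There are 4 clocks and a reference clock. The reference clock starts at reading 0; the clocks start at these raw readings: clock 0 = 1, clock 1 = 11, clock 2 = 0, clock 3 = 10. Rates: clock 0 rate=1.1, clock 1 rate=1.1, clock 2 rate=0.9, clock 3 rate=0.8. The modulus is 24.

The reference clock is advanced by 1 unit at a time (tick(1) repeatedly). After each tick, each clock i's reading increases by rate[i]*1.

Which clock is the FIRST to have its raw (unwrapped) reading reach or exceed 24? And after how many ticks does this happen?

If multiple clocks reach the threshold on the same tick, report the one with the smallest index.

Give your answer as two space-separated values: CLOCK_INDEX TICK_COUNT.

clock 0: start=1, rate=1.1, needs 24-1 = 23; ticks = ceil(23/1.1) = ceil(20.9091) = 21; reading at tick 21 = 1 + 1.1*21 = 24.1000
clock 1: start=11, rate=1.1, needs 24-11 = 13; ticks = ceil(13/1.1) = ceil(11.8182) = 12; reading at tick 12 = 11 + 1.1*12 = 24.2000
clock 2: start=0, rate=0.9, needs 24-0 = 24; ticks = ceil(24/0.9) = ceil(26.6667) = 27; reading at tick 27 = 0 + 0.9*27 = 24.3000
clock 3: start=10, rate=0.8, needs 24-10 = 14; ticks = ceil(14/0.8) = ceil(17.5000) = 18; reading at tick 18 = 10 + 0.8*18 = 24.4000
Minimum tick count = 12; winners = [1]; smallest index = 1

Answer: 1 12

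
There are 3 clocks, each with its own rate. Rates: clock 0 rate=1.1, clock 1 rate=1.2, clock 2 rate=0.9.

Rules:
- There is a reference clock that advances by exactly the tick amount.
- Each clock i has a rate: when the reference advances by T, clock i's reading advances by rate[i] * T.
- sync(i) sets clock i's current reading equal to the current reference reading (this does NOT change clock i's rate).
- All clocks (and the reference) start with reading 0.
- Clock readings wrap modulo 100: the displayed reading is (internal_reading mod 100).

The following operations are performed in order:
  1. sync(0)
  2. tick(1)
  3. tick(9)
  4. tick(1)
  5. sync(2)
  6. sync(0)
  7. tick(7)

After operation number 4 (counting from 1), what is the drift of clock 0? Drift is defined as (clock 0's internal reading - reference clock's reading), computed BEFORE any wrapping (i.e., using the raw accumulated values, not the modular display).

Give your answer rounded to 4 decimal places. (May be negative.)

Answer: 1.1000

Derivation:
After op 1 sync(0): ref=0.0000 raw=[0.0000 0.0000 0.0000]
After op 2 tick(1): ref=1.0000 raw=[1.1000 1.2000 0.9000]
After op 3 tick(9): ref=10.0000 raw=[11.0000 12.0000 9.0000]
After op 4 tick(1): ref=11.0000 raw=[12.1000 13.2000 9.9000]
Drift of clock 0 after op 4: 12.1000 - 11.0000 = 1.1000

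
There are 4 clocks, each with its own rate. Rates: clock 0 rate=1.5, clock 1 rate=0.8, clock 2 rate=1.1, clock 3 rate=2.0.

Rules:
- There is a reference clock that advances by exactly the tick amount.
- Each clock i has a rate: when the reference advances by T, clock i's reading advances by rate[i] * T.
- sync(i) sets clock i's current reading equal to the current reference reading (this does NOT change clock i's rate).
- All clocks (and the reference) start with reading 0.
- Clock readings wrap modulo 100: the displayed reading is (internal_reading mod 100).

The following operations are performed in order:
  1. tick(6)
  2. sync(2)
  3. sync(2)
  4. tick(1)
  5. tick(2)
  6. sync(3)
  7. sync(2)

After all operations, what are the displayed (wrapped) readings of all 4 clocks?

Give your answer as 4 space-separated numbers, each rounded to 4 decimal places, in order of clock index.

After op 1 tick(6): ref=6.0000 raw=[9.0000 4.8000 6.6000 12.0000]
After op 2 sync(2): ref=6.0000 raw=[9.0000 4.8000 6.0000 12.0000]
After op 3 sync(2): ref=6.0000 raw=[9.0000 4.8000 6.0000 12.0000]
After op 4 tick(1): ref=7.0000 raw=[10.5000 5.6000 7.1000 14.0000]
After op 5 tick(2): ref=9.0000 raw=[13.5000 7.2000 9.3000 18.0000]
After op 6 sync(3): ref=9.0000 raw=[13.5000 7.2000 9.3000 9.0000]
After op 7 sync(2): ref=9.0000 raw=[13.5000 7.2000 9.0000 9.0000]
Wrap final raw readings (mod 100): 13.5000 mod 100 = 13.5000; 7.2000 mod 100 = 7.2000; 9.0000 mod 100 = 9.0000; 9.0000 mod 100 = 9.0000

Answer: 13.5000 7.2000 9.0000 9.0000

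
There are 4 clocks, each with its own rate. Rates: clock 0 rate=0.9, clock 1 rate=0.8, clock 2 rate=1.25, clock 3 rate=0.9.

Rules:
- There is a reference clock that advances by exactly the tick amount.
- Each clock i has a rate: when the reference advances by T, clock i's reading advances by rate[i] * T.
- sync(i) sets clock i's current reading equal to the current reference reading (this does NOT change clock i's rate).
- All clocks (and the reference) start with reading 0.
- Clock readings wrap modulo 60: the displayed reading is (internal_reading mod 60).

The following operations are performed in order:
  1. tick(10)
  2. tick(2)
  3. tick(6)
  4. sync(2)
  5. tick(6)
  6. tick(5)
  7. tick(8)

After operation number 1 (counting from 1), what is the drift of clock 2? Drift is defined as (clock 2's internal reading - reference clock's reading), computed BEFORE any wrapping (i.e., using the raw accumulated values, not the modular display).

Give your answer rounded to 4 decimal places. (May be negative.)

Answer: 2.5000

Derivation:
After op 1 tick(10): ref=10.0000 raw=[9.0000 8.0000 12.5000 9.0000]
Drift of clock 2 after op 1: 12.5000 - 10.0000 = 2.5000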